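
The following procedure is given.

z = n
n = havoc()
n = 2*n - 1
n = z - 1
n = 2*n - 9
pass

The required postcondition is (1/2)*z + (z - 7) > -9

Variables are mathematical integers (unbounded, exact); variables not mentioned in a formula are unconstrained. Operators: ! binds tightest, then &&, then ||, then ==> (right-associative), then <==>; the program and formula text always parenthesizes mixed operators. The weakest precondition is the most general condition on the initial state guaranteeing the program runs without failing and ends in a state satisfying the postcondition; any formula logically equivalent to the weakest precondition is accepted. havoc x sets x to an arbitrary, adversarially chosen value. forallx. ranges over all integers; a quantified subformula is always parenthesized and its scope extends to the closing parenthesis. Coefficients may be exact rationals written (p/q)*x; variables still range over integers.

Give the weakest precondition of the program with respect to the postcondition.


Working backward. After the program, the postcondition (1/2)*z + (z - 7) > -9 must hold; in canonical form it is (3/2)*z > -2.
Before skip: (3/2)*z > -2
Before n := 2*n - 9: (3/2)*z > -2
Before n := z - 1: (3/2)*z > -2
Before n := 2*n - 1: (3/2)*z > -2
Before havoc n: (3/2)*z > -2
Before z := n: (3/2)*n > -2
Answer: WP = (3/2)*n > -2


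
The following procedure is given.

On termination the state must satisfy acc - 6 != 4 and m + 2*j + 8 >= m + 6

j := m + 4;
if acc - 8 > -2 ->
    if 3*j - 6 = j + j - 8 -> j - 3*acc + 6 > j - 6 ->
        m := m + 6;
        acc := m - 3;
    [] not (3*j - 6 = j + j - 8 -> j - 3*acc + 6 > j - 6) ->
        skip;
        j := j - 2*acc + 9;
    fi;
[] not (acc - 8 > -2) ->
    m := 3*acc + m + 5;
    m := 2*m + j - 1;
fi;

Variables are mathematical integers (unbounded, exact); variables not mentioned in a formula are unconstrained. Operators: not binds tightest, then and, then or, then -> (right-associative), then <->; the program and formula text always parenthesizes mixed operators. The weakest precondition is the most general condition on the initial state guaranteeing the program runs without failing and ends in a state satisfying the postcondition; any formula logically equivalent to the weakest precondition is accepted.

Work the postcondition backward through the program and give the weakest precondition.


Working backward. After the program, the postcondition acc - 6 != 4 and m + 2*j + 8 >= m + 6 must hold; in canonical form it is acc != 10 and 2*j >= -2.
Then branch requires ((j = -2 -> 3*acc < 12) -> (m != 7 and 2*j >= -2)) and ((not (j = -2 -> 3*acc < 12)) -> (acc != 10 and 2*j >= 4*acc - 20)); else branch requires acc != 10 and 2*j >= -2.
Before the if: (acc > 6 -> (((j = -2 -> 3*acc < 12) -> (m != 7 and 2*j >= -2)) and ((not (j = -2 -> 3*acc < 12)) -> (acc != 10 and 2*j >= 4*acc - 20)))) and ((not (acc > 6)) -> (acc != 10 and 2*j >= -2))
Before j := m + 4: (acc > 6 -> (((m = -6 -> 3*acc < 12) -> (m != 7 and 2*m >= -10)) and ((not (m = -6 -> 3*acc < 12)) -> (acc != 10 and 2*m >= 4*acc - 28)))) and ((not (acc > 6)) -> (acc != 10 and 2*m >= -10))
Answer: WP = (acc > 6 -> (((m = -6 -> 3*acc < 12) -> (m != 7 and 2*m >= -10)) and ((not (m = -6 -> 3*acc < 12)) -> (acc != 10 and 2*m >= 4*acc - 28)))) and ((not (acc > 6)) -> (acc != 10 and 2*m >= -10))


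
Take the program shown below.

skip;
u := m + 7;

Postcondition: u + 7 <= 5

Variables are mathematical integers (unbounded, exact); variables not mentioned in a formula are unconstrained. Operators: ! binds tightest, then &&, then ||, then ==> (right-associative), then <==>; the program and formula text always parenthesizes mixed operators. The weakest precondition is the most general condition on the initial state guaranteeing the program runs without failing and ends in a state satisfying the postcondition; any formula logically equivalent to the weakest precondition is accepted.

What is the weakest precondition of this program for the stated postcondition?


Working backward. After the program, the postcondition u + 7 <= 5 must hold; in canonical form it is u <= -2.
Before u := m + 7: m <= -9
Before skip: m <= -9
Answer: WP = m <= -9


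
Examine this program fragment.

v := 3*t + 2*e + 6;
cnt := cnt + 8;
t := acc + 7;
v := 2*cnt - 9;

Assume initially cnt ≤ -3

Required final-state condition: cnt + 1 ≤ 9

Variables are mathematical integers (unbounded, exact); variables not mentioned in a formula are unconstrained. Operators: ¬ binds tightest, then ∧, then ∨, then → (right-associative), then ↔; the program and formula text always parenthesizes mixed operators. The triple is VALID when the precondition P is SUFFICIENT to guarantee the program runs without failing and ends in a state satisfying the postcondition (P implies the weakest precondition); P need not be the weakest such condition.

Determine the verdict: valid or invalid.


Working backward. After the program, the postcondition cnt + 1 ≤ 9 must hold; in canonical form it is cnt ≤ 8.
Before v := 2*cnt - 9: cnt ≤ 8
Before t := acc + 7: cnt ≤ 8
Before cnt := cnt + 8: cnt ≤ 0
Before v := 3*t + 2*e + 6: cnt ≤ 0
The weakest precondition is cnt ≤ 0.
Check whether cnt ≤ -3 implies it.
Every state satisfying the precondition satisfies the weakest precondition: the implication holds.
Answer: valid


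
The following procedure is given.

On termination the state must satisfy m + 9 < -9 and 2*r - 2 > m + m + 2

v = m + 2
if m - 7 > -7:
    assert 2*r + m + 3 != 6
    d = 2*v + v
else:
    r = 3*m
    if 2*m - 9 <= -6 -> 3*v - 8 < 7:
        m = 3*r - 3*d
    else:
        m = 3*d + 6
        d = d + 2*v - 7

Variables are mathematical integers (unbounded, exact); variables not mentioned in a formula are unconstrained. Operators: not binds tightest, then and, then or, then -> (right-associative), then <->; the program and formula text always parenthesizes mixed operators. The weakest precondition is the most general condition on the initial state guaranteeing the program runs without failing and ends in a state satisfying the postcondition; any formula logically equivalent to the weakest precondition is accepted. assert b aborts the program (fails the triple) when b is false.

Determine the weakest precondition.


Working backward. After the program, the postcondition m + 9 < -9 and 2*r - 2 > m + m + 2 must hold; in canonical form it is m < -18 and 2*r > 2*m + 4.
Then branch requires m + 2*r != 3 and m < -18 and 2*r > 2*m + 4; else branch requires ((2*m <= 3 -> 3*v < 15) -> (9*m < 3*d - 18 and 6*d > 12*m + 4)) and ((not (2*m <= 3 -> 3*v < 15)) -> (3*d < -24 and 6*m > 6*d + 16)).
Before the if: (m > 0 -> (m + 2*r != 3 and m < -18 and 2*r > 2*m + 4)) and ((not (m > 0)) -> (((2*m <= 3 -> 3*v < 15) -> (9*m < 3*d - 18 and 6*d > 12*m + 4)) and ((not (2*m <= 3 -> 3*v < 15)) -> (3*d < -24 and 6*m > 6*d + 16))))
Before v := m + 2: (m > 0 -> (m + 2*r != 3 and m < -18 and 2*r > 2*m + 4)) and ((not (m > 0)) -> (((2*m <= 3 -> 3*m < 9) -> (9*m < 3*d - 18 and 6*d > 12*m + 4)) and ((not (2*m <= 3 -> 3*m < 9)) -> (3*d < -24 and 6*m > 6*d + 16))))
Answer: WP = (m > 0 -> (m + 2*r != 3 and m < -18 and 2*r > 2*m + 4)) and ((not (m > 0)) -> (((2*m <= 3 -> 3*m < 9) -> (9*m < 3*d - 18 and 6*d > 12*m + 4)) and ((not (2*m <= 3 -> 3*m < 9)) -> (3*d < -24 and 6*m > 6*d + 16))))


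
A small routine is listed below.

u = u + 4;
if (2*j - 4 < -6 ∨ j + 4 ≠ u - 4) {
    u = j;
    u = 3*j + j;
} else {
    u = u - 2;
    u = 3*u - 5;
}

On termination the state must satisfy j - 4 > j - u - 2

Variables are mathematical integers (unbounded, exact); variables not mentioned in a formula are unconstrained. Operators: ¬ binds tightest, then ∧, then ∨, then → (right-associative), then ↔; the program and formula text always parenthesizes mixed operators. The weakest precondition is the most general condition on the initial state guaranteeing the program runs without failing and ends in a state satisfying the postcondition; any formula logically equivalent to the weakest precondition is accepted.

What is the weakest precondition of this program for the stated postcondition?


Working backward. After the program, the postcondition j - 4 > j - u - 2 must hold; in canonical form it is u > 2.
Then branch requires 4*j > 2; else branch requires 3*u > 13.
Before the if: ((2*j < -2 ∨ j ≠ u - 8) → 4*j > 2) ∧ ((¬(2*j < -2 ∨ j ≠ u - 8)) → 3*u > 13)
Before u := u + 4: ((2*j < -2 ∨ j ≠ u - 4) → 4*j > 2) ∧ ((¬(2*j < -2 ∨ j ≠ u - 4)) → 3*u > 1)
Answer: WP = ((2*j < -2 ∨ j ≠ u - 4) → 4*j > 2) ∧ ((¬(2*j < -2 ∨ j ≠ u - 4)) → 3*u > 1)


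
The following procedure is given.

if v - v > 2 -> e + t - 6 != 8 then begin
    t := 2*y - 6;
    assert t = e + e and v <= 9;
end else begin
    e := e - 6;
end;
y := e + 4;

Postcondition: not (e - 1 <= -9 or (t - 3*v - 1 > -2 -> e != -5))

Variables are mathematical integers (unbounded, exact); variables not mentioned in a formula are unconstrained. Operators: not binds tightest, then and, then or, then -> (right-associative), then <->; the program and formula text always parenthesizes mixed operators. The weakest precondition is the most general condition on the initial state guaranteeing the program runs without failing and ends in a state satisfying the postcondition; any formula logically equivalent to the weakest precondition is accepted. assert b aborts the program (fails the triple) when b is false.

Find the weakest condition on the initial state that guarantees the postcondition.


Working backward. After the program, the postcondition not (e - 1 <= -9 or (t - 3*v - 1 > -2 -> e != -5)) must hold; in canonical form it is not (e <= -8 or (t > 3*v - 1 -> e != -5)).
Before y := e + 4: not (e <= -8 or (t > 3*v - 1 -> e != -5))
Then branch requires 2*y = 2*e + 6 and v <= 9 and (not (e <= -8 or (2*y > 3*v + 5 -> e != -5))); else branch requires not (e <= -2 or (t > 3*v - 1 -> e != 1)).
Before the if: 2*y = 2*e + 6 and v <= 9 and (not (e <= -8 or (2*y > 3*v + 5 -> e != -5)))
Answer: WP = 2*y = 2*e + 6 and v <= 9 and (not (e <= -8 or (2*y > 3*v + 5 -> e != -5)))


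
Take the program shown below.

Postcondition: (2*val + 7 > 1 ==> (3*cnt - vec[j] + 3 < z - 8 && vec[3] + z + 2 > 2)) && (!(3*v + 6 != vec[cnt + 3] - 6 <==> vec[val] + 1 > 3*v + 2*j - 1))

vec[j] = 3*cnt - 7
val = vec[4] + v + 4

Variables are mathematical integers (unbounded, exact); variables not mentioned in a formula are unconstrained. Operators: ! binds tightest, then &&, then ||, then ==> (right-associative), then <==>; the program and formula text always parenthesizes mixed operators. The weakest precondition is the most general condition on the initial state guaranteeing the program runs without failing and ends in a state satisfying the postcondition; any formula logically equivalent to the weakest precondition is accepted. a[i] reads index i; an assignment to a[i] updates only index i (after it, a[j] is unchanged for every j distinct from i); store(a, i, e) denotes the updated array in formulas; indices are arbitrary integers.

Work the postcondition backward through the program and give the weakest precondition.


Working backward. After the program, the postcondition (2*val + 7 > 1 ==> (3*cnt - vec[j] + 3 < z - 8 && vec[3] + z + 2 > 2)) && (!(3*v + 6 != vec[cnt + 3] - 6 <==> vec[val] + 1 > 3*v + 2*j - 1)) must hold; in canonical form it is (2*val > -6 ==> (3*cnt < vec[j] + z - 11 && vec[3] + z > 0)) && (!(3*v != vec[cnt + 3] - 12 <==> vec[val] > 2*j + 3*v - 2)).
Before val := vec[4] + v + 4: (2*vec[4] + 2*v > -14 ==> (3*cnt < vec[j] + z - 11 && vec[3] + z > 0)) && (!(3*v != vec[cnt + 3] - 12 <==> vec[vec[4] + v + 4] > 2*j + 3*v - 2))
Before vec[j] := 3*cnt - 7: (2*store(vec, j, 3*cnt - 7)[4] + 2*v > -14 ==> (3*cnt < store(vec, j, 3*cnt - 7)[j] + z - 11 && store(vec, j, 3*cnt - 7)[3] + z > 0)) && (!(3*v != store(vec, j, 3*cnt - 7)[cnt + 3] - 12 <==> store(vec, j, 3*cnt - 7)[store(vec, j, 3*cnt - 7)[4] + v + 4] > 2*j + 3*v - 2))
Answer: WP = (2*store(vec, j, 3*cnt - 7)[4] + 2*v > -14 ==> (3*cnt < store(vec, j, 3*cnt - 7)[j] + z - 11 && store(vec, j, 3*cnt - 7)[3] + z > 0)) && (!(3*v != store(vec, j, 3*cnt - 7)[cnt + 3] - 12 <==> store(vec, j, 3*cnt - 7)[store(vec, j, 3*cnt - 7)[4] + v + 4] > 2*j + 3*v - 2))


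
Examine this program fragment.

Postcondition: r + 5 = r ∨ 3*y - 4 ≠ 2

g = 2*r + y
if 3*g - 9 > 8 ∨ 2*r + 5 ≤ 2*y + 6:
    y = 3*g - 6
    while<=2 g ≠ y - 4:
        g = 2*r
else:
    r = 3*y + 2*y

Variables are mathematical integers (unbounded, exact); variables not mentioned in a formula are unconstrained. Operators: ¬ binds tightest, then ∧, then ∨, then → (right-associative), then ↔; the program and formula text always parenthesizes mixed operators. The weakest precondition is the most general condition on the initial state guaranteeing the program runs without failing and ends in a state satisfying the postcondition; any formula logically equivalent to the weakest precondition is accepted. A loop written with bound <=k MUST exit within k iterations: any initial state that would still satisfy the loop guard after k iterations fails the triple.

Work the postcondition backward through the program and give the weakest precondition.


Working backward. After the program, the postcondition r + 5 = r ∨ 3*y - 4 ≠ 2 must hold; in canonical form it is 3*y ≠ 6.
Then branch requires (2*g ≠ 10 → ((2*r ≠ 3*g - 10 → ((¬(2*r ≠ 3*g - 10)) ∧ 9*g ≠ 24)) ∧ ((¬(2*r ≠ 3*g - 10)) → 9*g ≠ 24))) ∧ ((¬(2*g ≠ 10)) → 9*g ≠ 24); else branch requires 3*y ≠ 6.
Before the if: ((3*g > 17 ∨ 2*r ≤ 2*y + 1) → ((2*g ≠ 10 → ((2*r ≠ 3*g - 10 → ((¬(2*r ≠ 3*g - 10)) ∧ 9*g ≠ 24)) ∧ ((¬(2*r ≠ 3*g - 10)) → 9*g ≠ 24))) ∧ ((¬(2*g ≠ 10)) → 9*g ≠ 24))) ∧ ((¬(3*g > 17 ∨ 2*r ≤ 2*y + 1)) → 3*y ≠ 6)
Before g := 2*r + y: ((6*r + 3*y > 17 ∨ 2*r ≤ 2*y + 1) → ((4*r + 2*y ≠ 10 → ((4*r + 3*y ≠ 10 → ((¬(4*r + 3*y ≠ 10)) ∧ 18*r + 9*y ≠ 24)) ∧ ((¬(4*r + 3*y ≠ 10)) → 18*r + 9*y ≠ 24))) ∧ ((¬(4*r + 2*y ≠ 10)) → 18*r + 9*y ≠ 24))) ∧ ((¬(6*r + 3*y > 17 ∨ 2*r ≤ 2*y + 1)) → 3*y ≠ 6)
Answer: WP = ((6*r + 3*y > 17 ∨ 2*r ≤ 2*y + 1) → ((4*r + 2*y ≠ 10 → ((4*r + 3*y ≠ 10 → ((¬(4*r + 3*y ≠ 10)) ∧ 18*r + 9*y ≠ 24)) ∧ ((¬(4*r + 3*y ≠ 10)) → 18*r + 9*y ≠ 24))) ∧ ((¬(4*r + 2*y ≠ 10)) → 18*r + 9*y ≠ 24))) ∧ ((¬(6*r + 3*y > 17 ∨ 2*r ≤ 2*y + 1)) → 3*y ≠ 6)


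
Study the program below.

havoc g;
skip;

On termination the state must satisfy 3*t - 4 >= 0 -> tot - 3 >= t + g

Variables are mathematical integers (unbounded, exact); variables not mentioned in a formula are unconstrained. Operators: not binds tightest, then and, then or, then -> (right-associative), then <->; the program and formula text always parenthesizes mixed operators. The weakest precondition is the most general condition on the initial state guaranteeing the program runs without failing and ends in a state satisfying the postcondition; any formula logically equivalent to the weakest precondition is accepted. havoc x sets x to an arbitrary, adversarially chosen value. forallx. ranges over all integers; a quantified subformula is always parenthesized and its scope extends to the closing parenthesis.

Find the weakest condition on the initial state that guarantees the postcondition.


Working backward. After the program, the postcondition 3*t - 4 >= 0 -> tot - 3 >= t + g must hold; in canonical form it is 3*t >= 4 -> tot >= g + t + 3.
Before skip: 3*t >= 4 -> tot >= g + t + 3
Before havoc g: forall g_1. (3*t >= 4 -> tot >= g_1 + t + 3)
Answer: WP = forall g_1. (3*t >= 4 -> tot >= g_1 + t + 3)


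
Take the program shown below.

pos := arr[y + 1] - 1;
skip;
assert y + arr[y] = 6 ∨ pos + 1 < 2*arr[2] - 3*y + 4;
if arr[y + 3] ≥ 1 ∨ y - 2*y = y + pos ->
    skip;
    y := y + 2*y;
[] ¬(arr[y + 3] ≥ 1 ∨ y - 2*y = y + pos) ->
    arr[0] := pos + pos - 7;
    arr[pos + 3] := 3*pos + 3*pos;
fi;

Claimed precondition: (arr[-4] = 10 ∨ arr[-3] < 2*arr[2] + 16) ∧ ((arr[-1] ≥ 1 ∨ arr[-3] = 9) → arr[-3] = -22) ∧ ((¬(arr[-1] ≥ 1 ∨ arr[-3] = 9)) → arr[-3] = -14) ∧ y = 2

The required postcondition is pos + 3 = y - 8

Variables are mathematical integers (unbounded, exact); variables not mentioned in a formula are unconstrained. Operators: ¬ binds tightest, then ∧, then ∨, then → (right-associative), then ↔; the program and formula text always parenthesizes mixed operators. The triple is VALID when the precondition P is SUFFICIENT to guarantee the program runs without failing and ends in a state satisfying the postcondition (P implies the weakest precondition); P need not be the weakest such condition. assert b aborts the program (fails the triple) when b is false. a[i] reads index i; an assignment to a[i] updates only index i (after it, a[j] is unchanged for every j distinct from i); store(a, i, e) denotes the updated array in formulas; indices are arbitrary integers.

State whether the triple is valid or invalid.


Working backward. After the program, the postcondition pos + 3 = y - 8 must hold; in canonical form it is pos = y - 11.
Then branch requires pos = 3*y - 11; else branch requires pos = y - 11.
Before the if: ((arr[y + 3] ≥ 1 ∨ pos + 2*y = 0) → pos = 3*y - 11) ∧ ((¬(arr[y + 3] ≥ 1 ∨ pos + 2*y = 0)) → pos = y - 11)
Before assert y + arr[y] = 6 ∨ pos + 1 < 2*arr[2] - 3*y + 4: (arr[y] + y = 6 ∨ pos + 3*y < 2*arr[2] + 3) ∧ ((arr[y + 3] ≥ 1 ∨ pos + 2*y = 0) → pos = 3*y - 11) ∧ ((¬(arr[y + 3] ≥ 1 ∨ pos + 2*y = 0)) → pos = y - 11)
Before skip: (arr[y] + y = 6 ∨ pos + 3*y < 2*arr[2] + 3) ∧ ((arr[y + 3] ≥ 1 ∨ pos + 2*y = 0) → pos = 3*y - 11) ∧ ((¬(arr[y + 3] ≥ 1 ∨ pos + 2*y = 0)) → pos = y - 11)
Before pos := arr[y + 1] - 1: (arr[y] + y = 6 ∨ arr[y + 1] + 3*y < 2*arr[2] + 4) ∧ ((arr[y + 3] ≥ 1 ∨ arr[y + 1] + 2*y = 1) → arr[y + 1] = 3*y - 10) ∧ ((¬(arr[y + 3] ≥ 1 ∨ arr[y + 1] + 2*y = 1)) → arr[y + 1] = y - 10)
The weakest precondition is (arr[y] + y = 6 ∨ arr[y + 1] + 3*y < 2*arr[2] + 4) ∧ ((arr[y + 3] ≥ 1 ∨ arr[y + 1] + 2*y = 1) → arr[y + 1] = 3*y - 10) ∧ ((¬(arr[y + 3] ≥ 1 ∨ arr[y + 1] + 2*y = 1)) → arr[y + 1] = y - 10).
Check whether (arr[-4] = 10 ∨ arr[-3] < 2*arr[2] + 16) ∧ ((arr[-1] ≥ 1 ∨ arr[-3] = 9) → arr[-3] = -22) ∧ ((¬(arr[-1] ≥ 1 ∨ arr[-3] = 9)) → arr[-3] = -14) ∧ y = 2 implies it.
Countermodel: at the initial state arr = {[-4] = 1, [-3] = -22, [-1] = 1, [2] = 0, [3] = -9, [5] = -30152, elsewhere 1}, y = 2, the precondition holds but the weakest precondition fails.
Answer: invalid


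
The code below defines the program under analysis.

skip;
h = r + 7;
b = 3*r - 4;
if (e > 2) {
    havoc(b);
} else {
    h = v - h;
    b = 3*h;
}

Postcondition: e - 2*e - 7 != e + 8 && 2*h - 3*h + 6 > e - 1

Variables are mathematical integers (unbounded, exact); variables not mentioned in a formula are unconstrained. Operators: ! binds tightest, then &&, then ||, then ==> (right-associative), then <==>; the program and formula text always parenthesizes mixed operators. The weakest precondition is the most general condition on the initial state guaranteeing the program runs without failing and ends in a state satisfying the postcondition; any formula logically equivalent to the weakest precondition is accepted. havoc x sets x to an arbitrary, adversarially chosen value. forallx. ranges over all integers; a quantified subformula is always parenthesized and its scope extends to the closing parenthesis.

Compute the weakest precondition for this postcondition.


Working backward. After the program, the postcondition e - 2*e - 7 != e + 8 && 2*h - 3*h + 6 > e - 1 must hold; in canonical form it is 2*e != -15 && e + h < 7.
Then branch requires 2*e != -15 && e + h < 7; else branch requires 2*e != -15 && e + v < h + 7.
Before the if: (e > 2 ==> (2*e != -15 && e + h < 7)) && ((!(e > 2)) ==> (2*e != -15 && e + v < h + 7))
Before b := 3*r - 4: (e > 2 ==> (2*e != -15 && e + h < 7)) && ((!(e > 2)) ==> (2*e != -15 && e + v < h + 7))
Before h := r + 7: (e > 2 ==> (2*e != -15 && e + r < 0)) && ((!(e > 2)) ==> (2*e != -15 && e + v < r + 14))
Before skip: (e > 2 ==> (2*e != -15 && e + r < 0)) && ((!(e > 2)) ==> (2*e != -15 && e + v < r + 14))
Answer: WP = (e > 2 ==> (2*e != -15 && e + r < 0)) && ((!(e > 2)) ==> (2*e != -15 && e + v < r + 14))


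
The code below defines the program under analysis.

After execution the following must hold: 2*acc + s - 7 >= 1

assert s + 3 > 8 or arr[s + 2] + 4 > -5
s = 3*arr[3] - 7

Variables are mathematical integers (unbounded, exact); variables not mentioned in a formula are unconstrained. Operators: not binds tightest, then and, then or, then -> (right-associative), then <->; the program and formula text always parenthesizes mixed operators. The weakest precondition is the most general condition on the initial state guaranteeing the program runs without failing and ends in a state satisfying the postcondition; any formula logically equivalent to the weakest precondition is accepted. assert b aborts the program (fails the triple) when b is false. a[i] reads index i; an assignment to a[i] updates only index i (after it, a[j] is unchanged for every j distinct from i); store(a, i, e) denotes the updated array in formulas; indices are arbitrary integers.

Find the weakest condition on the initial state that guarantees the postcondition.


Working backward. After the program, the postcondition 2*acc + s - 7 >= 1 must hold; in canonical form it is 2*acc + s >= 8.
Before s := 3*arr[3] - 7: 3*arr[3] + 2*acc >= 15
Before assert s + 3 > 8 or arr[s + 2] + 4 > -5: (s > 5 or arr[s + 2] > -9) and 3*arr[3] + 2*acc >= 15
Answer: WP = (s > 5 or arr[s + 2] > -9) and 3*arr[3] + 2*acc >= 15


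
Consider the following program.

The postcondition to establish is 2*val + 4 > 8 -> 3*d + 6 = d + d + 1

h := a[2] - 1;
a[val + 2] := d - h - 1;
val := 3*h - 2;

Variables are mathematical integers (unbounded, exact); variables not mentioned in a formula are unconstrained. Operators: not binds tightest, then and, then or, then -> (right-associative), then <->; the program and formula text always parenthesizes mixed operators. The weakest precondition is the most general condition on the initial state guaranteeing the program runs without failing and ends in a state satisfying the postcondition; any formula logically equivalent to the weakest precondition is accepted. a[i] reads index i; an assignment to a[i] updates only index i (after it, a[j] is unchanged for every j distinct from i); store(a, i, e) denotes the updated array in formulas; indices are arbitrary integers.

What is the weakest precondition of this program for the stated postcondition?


Working backward. After the program, the postcondition 2*val + 4 > 8 -> 3*d + 6 = d + d + 1 must hold; in canonical form it is 2*val > 4 -> d = -5.
Before val := 3*h - 2: 6*h > 8 -> d = -5
Before a[val + 2] := d - h - 1: 6*h > 8 -> d = -5
Before h := a[2] - 1: 6*a[2] > 14 -> d = -5
Answer: WP = 6*a[2] > 14 -> d = -5


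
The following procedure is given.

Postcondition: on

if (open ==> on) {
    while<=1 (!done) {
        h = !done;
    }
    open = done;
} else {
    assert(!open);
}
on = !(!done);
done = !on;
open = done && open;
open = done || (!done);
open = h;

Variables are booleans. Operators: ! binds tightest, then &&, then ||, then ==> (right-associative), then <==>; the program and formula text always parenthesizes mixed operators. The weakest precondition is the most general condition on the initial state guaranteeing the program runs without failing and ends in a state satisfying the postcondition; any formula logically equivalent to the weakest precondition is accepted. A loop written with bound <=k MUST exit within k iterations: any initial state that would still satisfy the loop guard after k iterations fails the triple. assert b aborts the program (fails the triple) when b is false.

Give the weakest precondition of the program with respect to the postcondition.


Working backward. After the program, on must hold.
Before open := h: on
Before open := done || (!done): on
Before open := done && open: on
Before done := !on: on
Before on := !(!done): done
Then branch requires (!done) ==> done; else branch requires (!open) && done.
Before the if: ((open ==> on) ==> ((!done) ==> done)) && ((!(open ==> on)) ==> ((!open) && done))
Answer: WP = ((open ==> on) ==> ((!done) ==> done)) && ((!(open ==> on)) ==> ((!open) && done))


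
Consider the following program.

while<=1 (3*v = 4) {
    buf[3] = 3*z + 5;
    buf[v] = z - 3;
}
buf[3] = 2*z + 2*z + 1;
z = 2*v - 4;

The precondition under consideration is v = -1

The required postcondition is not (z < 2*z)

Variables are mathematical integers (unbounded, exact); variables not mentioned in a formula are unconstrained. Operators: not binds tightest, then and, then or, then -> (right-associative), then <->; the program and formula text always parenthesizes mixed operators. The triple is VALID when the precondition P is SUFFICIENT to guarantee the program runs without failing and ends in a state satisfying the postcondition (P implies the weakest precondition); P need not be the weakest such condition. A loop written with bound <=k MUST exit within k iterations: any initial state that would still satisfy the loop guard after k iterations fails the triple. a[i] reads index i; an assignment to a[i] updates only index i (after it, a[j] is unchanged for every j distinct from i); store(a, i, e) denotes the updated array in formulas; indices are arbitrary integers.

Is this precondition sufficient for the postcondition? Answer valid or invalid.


Working backward. After the program, the postcondition not (z < 2*z) must hold; in canonical form it is not (z > 0).
Before z := 2*v - 4: not (2*v > 4)
Before buf[3] := 2*z + 2*z + 1: not (2*v > 4)
Before the loop (bound <=1), unroll the exhaustion recursion (WP_0 = exit-now case; WP_j = one more guarded iteration, up to j = 1):
  WP_0: (not (3*v = 4)) and (not (2*v > 4))
  WP_1: (3*v = 4 -> ((not (3*v = 4)) and (not (2*v > 4)))) and ((not (3*v = 4)) -> (not (2*v > 4)))
So before the loop: (3*v = 4 -> ((not (3*v = 4)) and (not (2*v > 4)))) and ((not (3*v = 4)) -> (not (2*v > 4)))
The weakest precondition is (3*v = 4 -> ((not (3*v = 4)) and (not (2*v > 4)))) and ((not (3*v = 4)) -> (not (2*v > 4))).
Check whether v = -1 implies it.
Every state satisfying the precondition satisfies the weakest precondition: the implication holds.
Answer: valid


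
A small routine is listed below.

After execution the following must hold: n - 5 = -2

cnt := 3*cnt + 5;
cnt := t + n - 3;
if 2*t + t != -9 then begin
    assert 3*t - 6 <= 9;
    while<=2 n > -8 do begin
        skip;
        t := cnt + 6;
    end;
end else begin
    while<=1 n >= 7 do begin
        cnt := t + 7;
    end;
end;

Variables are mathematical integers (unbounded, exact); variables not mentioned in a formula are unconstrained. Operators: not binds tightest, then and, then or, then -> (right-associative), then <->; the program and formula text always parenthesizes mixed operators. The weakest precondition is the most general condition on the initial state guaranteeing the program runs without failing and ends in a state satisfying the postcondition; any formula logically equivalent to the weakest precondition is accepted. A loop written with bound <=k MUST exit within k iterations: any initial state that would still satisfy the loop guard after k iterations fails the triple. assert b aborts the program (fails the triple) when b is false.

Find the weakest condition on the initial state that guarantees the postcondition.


Working backward. After the program, the postcondition n - 5 = -2 must hold; in canonical form it is n = 3.
Then branch requires 3*t <= 15 and (n > -8 -> ((n > -8 -> ((not (n > -8)) and n = 3)) and ((not (n > -8)) -> n = 3))) and ((not (n > -8)) -> n = 3); else branch requires (n >= 7 -> ((not (n >= 7)) and n = 3)) and ((not (n >= 7)) -> n = 3).
Before the if: (3*t != -9 -> (3*t <= 15 and (n > -8 -> ((n > -8 -> ((not (n > -8)) and n = 3)) and ((not (n > -8)) -> n = 3))) and ((not (n > -8)) -> n = 3))) and ((not (3*t != -9)) -> ((n >= 7 -> ((not (n >= 7)) and n = 3)) and ((not (n >= 7)) -> n = 3)))
Before cnt := t + n - 3: (3*t != -9 -> (3*t <= 15 and (n > -8 -> ((n > -8 -> ((not (n > -8)) and n = 3)) and ((not (n > -8)) -> n = 3))) and ((not (n > -8)) -> n = 3))) and ((not (3*t != -9)) -> ((n >= 7 -> ((not (n >= 7)) and n = 3)) and ((not (n >= 7)) -> n = 3)))
Before cnt := 3*cnt + 5: (3*t != -9 -> (3*t <= 15 and (n > -8 -> ((n > -8 -> ((not (n > -8)) and n = 3)) and ((not (n > -8)) -> n = 3))) and ((not (n > -8)) -> n = 3))) and ((not (3*t != -9)) -> ((n >= 7 -> ((not (n >= 7)) and n = 3)) and ((not (n >= 7)) -> n = 3)))
Answer: WP = (3*t != -9 -> (3*t <= 15 and (n > -8 -> ((n > -8 -> ((not (n > -8)) and n = 3)) and ((not (n > -8)) -> n = 3))) and ((not (n > -8)) -> n = 3))) and ((not (3*t != -9)) -> ((n >= 7 -> ((not (n >= 7)) and n = 3)) and ((not (n >= 7)) -> n = 3)))


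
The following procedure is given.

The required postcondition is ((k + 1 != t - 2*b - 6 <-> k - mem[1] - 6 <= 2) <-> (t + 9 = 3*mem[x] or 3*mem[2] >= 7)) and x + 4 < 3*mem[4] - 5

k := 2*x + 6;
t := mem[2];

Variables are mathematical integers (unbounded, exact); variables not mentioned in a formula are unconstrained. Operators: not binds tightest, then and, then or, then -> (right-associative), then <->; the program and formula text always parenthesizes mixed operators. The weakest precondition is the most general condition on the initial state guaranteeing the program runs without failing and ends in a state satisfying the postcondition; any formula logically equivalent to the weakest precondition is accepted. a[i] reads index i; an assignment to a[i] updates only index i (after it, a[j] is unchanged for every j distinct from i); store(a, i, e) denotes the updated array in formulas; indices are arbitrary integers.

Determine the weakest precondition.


Working backward. After the program, the postcondition ((k + 1 != t - 2*b - 6 <-> k - mem[1] - 6 <= 2) <-> (t + 9 = 3*mem[x] or 3*mem[2] >= 7)) and x + 4 < 3*mem[4] - 5 must hold; in canonical form it is ((2*b + k != t - 7 <-> k <= mem[1] + 8) <-> (t = 3*mem[x] - 9 or 3*mem[2] >= 7)) and x < 3*mem[4] - 9.
Before t := mem[2]: ((2*b + k != mem[2] - 7 <-> k <= mem[1] + 8) <-> (mem[2] = 3*mem[x] - 9 or 3*mem[2] >= 7)) and x < 3*mem[4] - 9
Before k := 2*x + 6: ((2*b + 2*x != mem[2] - 13 <-> 2*x <= mem[1] + 2) <-> (mem[2] = 3*mem[x] - 9 or 3*mem[2] >= 7)) and x < 3*mem[4] - 9
Answer: WP = ((2*b + 2*x != mem[2] - 13 <-> 2*x <= mem[1] + 2) <-> (mem[2] = 3*mem[x] - 9 or 3*mem[2] >= 7)) and x < 3*mem[4] - 9


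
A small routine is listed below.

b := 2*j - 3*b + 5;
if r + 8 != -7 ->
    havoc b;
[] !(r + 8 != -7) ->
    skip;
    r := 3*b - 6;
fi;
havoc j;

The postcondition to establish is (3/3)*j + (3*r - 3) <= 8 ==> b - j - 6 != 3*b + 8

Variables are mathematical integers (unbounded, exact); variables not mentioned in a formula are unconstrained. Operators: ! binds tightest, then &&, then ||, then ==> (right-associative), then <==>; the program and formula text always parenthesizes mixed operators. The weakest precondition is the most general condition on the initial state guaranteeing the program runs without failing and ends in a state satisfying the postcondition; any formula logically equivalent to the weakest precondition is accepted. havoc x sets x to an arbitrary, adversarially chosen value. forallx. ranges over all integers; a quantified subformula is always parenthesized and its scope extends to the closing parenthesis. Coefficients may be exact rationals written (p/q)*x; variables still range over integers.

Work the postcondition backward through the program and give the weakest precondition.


Working backward. After the program, the postcondition (3/3)*j + (3*r - 3) <= 8 ==> b - j - 6 != 3*b + 8 must hold; in canonical form it is j + 3*r <= 11 ==> 2*b + j != -14.
Before havoc j: forall j_1. (j_1 + 3*r <= 11 ==> 2*b + j_1 != -14)
Then branch requires forall b_1. (forall j_1. (j_1 + 3*r <= 11 ==> 2*b_1 + j_1 != -14)); else branch requires forall j_1. (9*b + j_1 <= 29 ==> 2*b + j_1 != -14).
Before the if: (r != -15 ==> (forall b_1. (forall j_1. (j_1 + 3*r <= 11 ==> 2*b_1 + j_1 != -14)))) && ((!(r != -15)) ==> (forall j_1. (9*b + j_1 <= 29 ==> 2*b + j_1 != -14)))
Before b := 2*j - 3*b + 5: (r != -15 ==> (forall b_1. (forall j_1. (j_1 + 3*r <= 11 ==> 2*b_1 + j_1 != -14)))) && ((!(r != -15)) ==> (forall j_1. (18*j + j_1 <= 27*b - 16 ==> 4*j + j_1 != 6*b - 24)))
Answer: WP = (r != -15 ==> (forall b_1. (forall j_1. (j_1 + 3*r <= 11 ==> 2*b_1 + j_1 != -14)))) && ((!(r != -15)) ==> (forall j_1. (18*j + j_1 <= 27*b - 16 ==> 4*j + j_1 != 6*b - 24)))


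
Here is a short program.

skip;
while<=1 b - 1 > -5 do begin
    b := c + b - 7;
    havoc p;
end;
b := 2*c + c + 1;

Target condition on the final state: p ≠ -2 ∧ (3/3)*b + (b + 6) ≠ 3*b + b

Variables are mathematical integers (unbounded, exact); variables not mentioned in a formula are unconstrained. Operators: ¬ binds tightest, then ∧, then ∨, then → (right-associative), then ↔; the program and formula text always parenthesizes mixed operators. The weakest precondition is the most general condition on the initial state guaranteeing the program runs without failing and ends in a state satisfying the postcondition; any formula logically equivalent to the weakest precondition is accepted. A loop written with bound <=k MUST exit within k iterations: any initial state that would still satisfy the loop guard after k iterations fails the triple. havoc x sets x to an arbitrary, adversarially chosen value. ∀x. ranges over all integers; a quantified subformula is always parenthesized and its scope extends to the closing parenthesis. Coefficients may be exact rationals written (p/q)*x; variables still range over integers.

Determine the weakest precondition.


Working backward. After the program, the postcondition p ≠ -2 ∧ (3/3)*b + (b + 6) ≠ 3*b + b must hold; in canonical form it is p ≠ -2 ∧ 2*b ≠ 6.
Before b := 2*c + c + 1: p ≠ -2 ∧ 6*c ≠ 4
Before the loop (bound <=1), unroll the exhaustion recursion (WP_0 = exit-now case; WP_j = one more guarded iteration, up to j = 1):
  WP_0: (¬(b > -4)) ∧ p ≠ -2 ∧ 6*c ≠ 4
  WP_1: (b > -4 → (∀p_1. ((¬(b + c > 3)) ∧ p_1 ≠ -2 ∧ 6*c ≠ 4))) ∧ ((¬(b > -4)) → (p ≠ -2 ∧ 6*c ≠ 4))
So before the loop: (b > -4 → (∀p_1. ((¬(b + c > 3)) ∧ p_1 ≠ -2 ∧ 6*c ≠ 4))) ∧ ((¬(b > -4)) → (p ≠ -2 ∧ 6*c ≠ 4))
Before skip: (b > -4 → (∀p_1. ((¬(b + c > 3)) ∧ p_1 ≠ -2 ∧ 6*c ≠ 4))) ∧ ((¬(b > -4)) → (p ≠ -2 ∧ 6*c ≠ 4))
Answer: WP = (b > -4 → (∀p_1. ((¬(b + c > 3)) ∧ p_1 ≠ -2 ∧ 6*c ≠ 4))) ∧ ((¬(b > -4)) → (p ≠ -2 ∧ 6*c ≠ 4))


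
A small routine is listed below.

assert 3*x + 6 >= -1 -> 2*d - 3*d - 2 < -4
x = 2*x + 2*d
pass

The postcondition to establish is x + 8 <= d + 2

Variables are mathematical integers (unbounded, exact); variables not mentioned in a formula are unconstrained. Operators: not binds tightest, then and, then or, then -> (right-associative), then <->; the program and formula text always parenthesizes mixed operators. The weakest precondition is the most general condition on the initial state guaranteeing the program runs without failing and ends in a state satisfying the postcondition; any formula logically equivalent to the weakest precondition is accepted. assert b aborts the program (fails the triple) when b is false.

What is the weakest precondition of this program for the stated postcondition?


Working backward. After the program, the postcondition x + 8 <= d + 2 must hold; in canonical form it is x <= d - 6.
Before skip: x <= d - 6
Before x := 2*x + 2*d: d + 2*x <= -6
Before assert 3*x + 6 >= -1 -> 2*d - 3*d - 2 < -4: (3*x >= -7 -> d > 2) and d + 2*x <= -6
Answer: WP = (3*x >= -7 -> d > 2) and d + 2*x <= -6


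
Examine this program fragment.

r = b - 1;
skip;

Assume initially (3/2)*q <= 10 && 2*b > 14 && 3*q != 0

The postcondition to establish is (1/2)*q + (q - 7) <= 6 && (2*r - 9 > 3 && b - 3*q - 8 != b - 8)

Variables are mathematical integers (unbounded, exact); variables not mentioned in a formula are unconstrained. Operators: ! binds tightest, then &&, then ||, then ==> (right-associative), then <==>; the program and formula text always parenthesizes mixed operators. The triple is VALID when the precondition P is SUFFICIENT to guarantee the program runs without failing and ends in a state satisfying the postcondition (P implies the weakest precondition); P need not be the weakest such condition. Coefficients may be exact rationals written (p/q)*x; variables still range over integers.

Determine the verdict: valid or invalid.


Working backward. After the program, the postcondition (1/2)*q + (q - 7) <= 6 && (2*r - 9 > 3 && b - 3*q - 8 != b - 8) must hold; in canonical form it is (3/2)*q <= 13 && 2*r > 12 && 3*q != 0.
Before skip: (3/2)*q <= 13 && 2*r > 12 && 3*q != 0
Before r := b - 1: (3/2)*q <= 13 && 2*b > 14 && 3*q != 0
The weakest precondition is (3/2)*q <= 13 && 2*b > 14 && 3*q != 0.
Check whether (3/2)*q <= 10 && 2*b > 14 && 3*q != 0 implies it.
Every state satisfying the precondition satisfies the weakest precondition: the implication holds.
Answer: valid


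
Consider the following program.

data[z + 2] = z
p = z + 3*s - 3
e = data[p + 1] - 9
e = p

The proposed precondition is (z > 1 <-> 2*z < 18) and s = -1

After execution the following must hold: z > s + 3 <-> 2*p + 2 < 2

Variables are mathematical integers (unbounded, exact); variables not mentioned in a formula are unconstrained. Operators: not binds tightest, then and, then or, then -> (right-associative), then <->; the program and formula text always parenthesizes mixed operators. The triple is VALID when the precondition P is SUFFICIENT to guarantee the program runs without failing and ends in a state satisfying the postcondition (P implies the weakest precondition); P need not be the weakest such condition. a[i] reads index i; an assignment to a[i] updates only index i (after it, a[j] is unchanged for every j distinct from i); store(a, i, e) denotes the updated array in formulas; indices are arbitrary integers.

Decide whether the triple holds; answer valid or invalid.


Working backward. After the program, the postcondition z > s + 3 <-> 2*p + 2 < 2 must hold; in canonical form it is z > s + 3 <-> 2*p < 0.
Before e := p: z > s + 3 <-> 2*p < 0
Before e := data[p + 1] - 9: z > s + 3 <-> 2*p < 0
Before p := z + 3*s - 3: z > s + 3 <-> 6*s + 2*z < 6
Before data[z + 2] := z: z > s + 3 <-> 6*s + 2*z < 6
The weakest precondition is z > s + 3 <-> 6*s + 2*z < 6.
Check whether (z > 1 <-> 2*z < 18) and s = -1 implies it.
Countermodel: at the initial state s = -1, z = 2, the precondition holds but the weakest precondition fails.
Answer: invalid


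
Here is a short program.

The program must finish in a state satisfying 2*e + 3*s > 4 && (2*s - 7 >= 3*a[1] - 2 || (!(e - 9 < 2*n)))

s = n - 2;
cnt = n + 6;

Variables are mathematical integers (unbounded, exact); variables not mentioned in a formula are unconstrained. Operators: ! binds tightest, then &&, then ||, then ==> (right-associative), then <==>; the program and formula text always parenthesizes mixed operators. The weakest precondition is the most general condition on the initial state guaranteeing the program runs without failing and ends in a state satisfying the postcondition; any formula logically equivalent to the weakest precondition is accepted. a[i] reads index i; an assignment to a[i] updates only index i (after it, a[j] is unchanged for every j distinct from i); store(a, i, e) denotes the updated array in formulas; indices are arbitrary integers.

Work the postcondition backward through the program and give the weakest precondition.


Working backward. After the program, the postcondition 2*e + 3*s > 4 && (2*s - 7 >= 3*a[1] - 2 || (!(e - 9 < 2*n))) must hold; in canonical form it is 2*e + 3*s > 4 && (2*s >= 3*a[1] + 5 || (!(e < 2*n + 9))).
Before cnt := n + 6: 2*e + 3*s > 4 && (2*s >= 3*a[1] + 5 || (!(e < 2*n + 9)))
Before s := n - 2: 2*e + 3*n > 10 && (2*n >= 3*a[1] + 9 || (!(e < 2*n + 9)))
Answer: WP = 2*e + 3*n > 10 && (2*n >= 3*a[1] + 9 || (!(e < 2*n + 9)))


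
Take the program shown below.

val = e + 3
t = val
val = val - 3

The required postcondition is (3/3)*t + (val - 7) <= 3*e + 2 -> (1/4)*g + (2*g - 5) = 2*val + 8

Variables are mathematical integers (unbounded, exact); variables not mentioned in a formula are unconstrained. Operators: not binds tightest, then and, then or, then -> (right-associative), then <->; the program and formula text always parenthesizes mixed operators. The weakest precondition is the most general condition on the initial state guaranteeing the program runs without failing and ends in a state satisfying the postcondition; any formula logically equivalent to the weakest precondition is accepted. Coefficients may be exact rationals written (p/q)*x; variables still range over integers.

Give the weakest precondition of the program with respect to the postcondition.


Working backward. After the program, the postcondition (3/3)*t + (val - 7) <= 3*e + 2 -> (1/4)*g + (2*g - 5) = 2*val + 8 must hold; in canonical form it is t + val <= 3*e + 9 -> (9/4)*g = 2*val + 13.
Before val := val - 3: t + val <= 3*e + 12 -> (9/4)*g = 2*val + 7
Before t := val: 2*val <= 3*e + 12 -> (9/4)*g = 2*val + 7
Before val := e + 3: e >= -6 -> (9/4)*g = 2*e + 13
Answer: WP = e >= -6 -> (9/4)*g = 2*e + 13
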